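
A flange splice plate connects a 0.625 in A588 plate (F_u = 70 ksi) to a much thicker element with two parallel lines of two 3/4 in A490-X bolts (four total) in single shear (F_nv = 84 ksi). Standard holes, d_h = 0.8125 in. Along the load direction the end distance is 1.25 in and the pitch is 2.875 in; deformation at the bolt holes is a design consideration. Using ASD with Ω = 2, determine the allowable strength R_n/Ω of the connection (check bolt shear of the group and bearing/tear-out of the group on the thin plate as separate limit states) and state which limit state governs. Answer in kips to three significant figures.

74.2 kips (bolt shear governs)

Bolt shear: A_b = π·0.75²/4 = 0.4418 in²; R_n = 84 × 0.4418 × 4 × 1 = 148.4 kips → 148.4 / 2 = 74.2 kips.
Bearing (1.2 l_c t F_u ≤ 2.4 d t F_u): upper limit = 2.4·0.75·0.625·70 = 78.75 kips.
  Edge l_c = 1.25 − 0.8125/2 = 0.8438 → r_n = 44.3 kips; interior l_c = 2.875 − 0.8125 = 2.062 → r_n = 78.75 kips.
  R_n,bearing = 2·44.3 + 2·78.75 = 246.1 kips → 246.1 / 2 = 123 kips.
Bolt shear governs: 74.2 kips.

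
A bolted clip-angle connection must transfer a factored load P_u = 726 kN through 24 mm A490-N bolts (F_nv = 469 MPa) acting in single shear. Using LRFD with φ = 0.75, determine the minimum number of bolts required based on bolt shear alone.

5 bolts

A_b = π·24²/4 = 452.4 mm².
Per-bolt design strength φR_n = 0.75 × 469 × 452.4 × 1 / 1000 = 159.1 kN.
n ≥ 726 / 159.1 = 4.562 → use 5 bolts.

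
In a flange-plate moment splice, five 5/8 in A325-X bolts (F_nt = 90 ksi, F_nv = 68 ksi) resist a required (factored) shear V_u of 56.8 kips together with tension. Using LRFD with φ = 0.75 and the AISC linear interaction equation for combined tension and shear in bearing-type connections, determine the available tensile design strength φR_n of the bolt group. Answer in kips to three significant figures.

59.4 kips

A_b = π·0.625²/4 = 0.3068 in²; f_rv = 56.8 / (5 × 0.3068) = 37.03 ksi.
F'_nt = 1.3 F_nt − (F_nt / φF_nv) f_rv = 1.3·90 − (90/(0.75·68))·37.03 = 51.66 ksi, capped at F_nt → F'_nt = 51.66 ksi.
R_n = F'_nt · A_b · n = 51.66 × 0.3068 × 5 = 79.24 kips.
Design strength φR_n = 0.75 × 79.24 = 59.4 kips.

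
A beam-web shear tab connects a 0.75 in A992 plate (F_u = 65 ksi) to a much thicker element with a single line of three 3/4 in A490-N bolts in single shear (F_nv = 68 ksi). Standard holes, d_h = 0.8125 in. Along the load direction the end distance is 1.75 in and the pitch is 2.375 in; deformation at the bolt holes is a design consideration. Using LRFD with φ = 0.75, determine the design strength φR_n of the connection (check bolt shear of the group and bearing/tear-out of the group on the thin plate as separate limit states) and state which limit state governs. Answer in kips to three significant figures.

Bolt shear: A_b = π·0.75²/4 = 0.4418 in²; R_n = 68 × 0.4418 × 3 × 1 = 90.12 kips → 0.75 × 90.12 = 67.6 kips.
Bearing (1.2 l_c t F_u ≤ 2.4 d t F_u): upper limit = 2.4·0.75·0.75·65 = 87.75 kips.
  Edge l_c = 1.75 − 0.8125/2 = 1.344 → r_n = 78.61 kips; interior l_c = 2.375 − 0.8125 = 1.562 → r_n = 87.75 kips.
  R_n,bearing = 1·78.61 + 2·87.75 = 254.1 kips → 0.75 × 254.1 = 191 kips.
Bolt shear governs: 67.6 kips.

67.6 kips (bolt shear governs)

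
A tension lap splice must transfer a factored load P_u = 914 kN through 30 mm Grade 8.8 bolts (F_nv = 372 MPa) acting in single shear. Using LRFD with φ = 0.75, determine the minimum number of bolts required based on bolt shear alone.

A_b = π·30²/4 = 706.9 mm².
Per-bolt design strength φR_n = 0.75 × 372 × 706.9 × 1 / 1000 = 197.2 kN.
n ≥ 914 / 197.2 = 4.635 → use 5 bolts.

5 bolts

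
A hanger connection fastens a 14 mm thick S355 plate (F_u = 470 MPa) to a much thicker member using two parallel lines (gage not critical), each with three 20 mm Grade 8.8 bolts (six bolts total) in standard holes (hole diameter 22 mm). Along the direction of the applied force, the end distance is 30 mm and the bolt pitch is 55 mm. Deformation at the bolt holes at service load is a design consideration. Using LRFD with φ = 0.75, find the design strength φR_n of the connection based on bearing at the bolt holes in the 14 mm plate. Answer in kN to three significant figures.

Per bolt r_n = 1.2 l_c t F_u ≤ 2.4 d t F_u; upper limit = 2.4 × 20 × 14 × 470 / 1000 = 315.8 kN.
Edge bolt: l_c = 30 − 22/2 = 19 mm → 1.2 × 19 × 14 × 470 / 1000 = 150 → r_n = 150 kN.
Interior bolts: l_c = 55 − 22 = 33 mm → 1.2 × 33 × 14 × 470 / 1000 = 260.6 → r_n = 260.6 kN.
R_n = 2 × 150 + 4 × 260.6 = 1342 kN.
Design strength φR_n = 0.75 × 1342 = 1010 kN.

1010 kN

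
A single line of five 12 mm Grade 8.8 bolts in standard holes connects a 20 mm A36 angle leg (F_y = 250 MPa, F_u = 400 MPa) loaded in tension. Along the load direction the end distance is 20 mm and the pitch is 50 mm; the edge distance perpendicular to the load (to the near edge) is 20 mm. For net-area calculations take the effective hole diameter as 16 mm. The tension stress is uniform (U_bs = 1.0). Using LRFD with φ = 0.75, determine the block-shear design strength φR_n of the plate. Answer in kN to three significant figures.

Shear plane L_v = 20 + 4·50 = 220 mm; A_gv = 220 × 20 = 4400 mm².
A_nv = (220 − 4.5·16) × 20 = 2960 mm².
A_nt = (20 − 0.5·16) × 20 = 240 mm².
0.6 F_u A_nv = 710.4 kN; 0.6 F_y A_gv = 660 kN → shear yielding governs the shear term.
R_n = 660 + 1.0 × 400 × 240 / 1000 = 756 kN.
Design strength φR_n = 0.75 × 756 = 567 kN.

567 kN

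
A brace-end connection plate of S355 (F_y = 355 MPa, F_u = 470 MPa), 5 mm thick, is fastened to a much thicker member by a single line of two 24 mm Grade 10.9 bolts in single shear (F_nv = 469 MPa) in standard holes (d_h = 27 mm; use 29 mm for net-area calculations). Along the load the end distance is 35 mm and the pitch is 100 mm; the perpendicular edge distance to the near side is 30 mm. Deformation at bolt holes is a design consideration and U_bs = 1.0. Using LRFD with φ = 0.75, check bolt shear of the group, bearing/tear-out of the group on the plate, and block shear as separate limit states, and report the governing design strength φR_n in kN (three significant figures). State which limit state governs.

Bolt shear: A_b = π·24²/4 = 452.4 mm²; R_n = 469 × 452.4 × 2 × 1 / 1000 = 424.3 kN → 0.75 × 424.3 = 318 kN.
Bearing: edge l_c = 21.5, r_n = 60.63 kN; interior l_c = 73, r_n = 135.4 kN; R_n = 60.63 + 1·135.4 = 196 kN → 147 kN.
Block shear: A_gv = 675, A_nv = 457.5, A_nt = 77.5 mm²; R_n = min(0.6F_uA_nv, 0.6F_yA_gv) + U_bs·F_u·A_nt = 165.4 kN → 124 kN.
Block shear governs: 124 kN.

124 kN (block shear governs)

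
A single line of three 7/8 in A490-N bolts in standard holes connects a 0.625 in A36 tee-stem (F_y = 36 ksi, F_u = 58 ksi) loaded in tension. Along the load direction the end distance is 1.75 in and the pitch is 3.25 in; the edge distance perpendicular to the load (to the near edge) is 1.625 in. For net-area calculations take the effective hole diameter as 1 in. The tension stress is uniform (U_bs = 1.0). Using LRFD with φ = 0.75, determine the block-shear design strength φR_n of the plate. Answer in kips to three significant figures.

Shear plane L_v = 1.75 + 2·3.25 = 8.25 in; A_gv = 8.25 × 0.625 = 5.156 in².
A_nv = (8.25 − 2.5·1) × 0.625 = 3.594 in².
A_nt = (1.625 − 0.5·1) × 0.625 = 0.7031 in².
0.6 F_u A_nv = 125.1 kips; 0.6 F_y A_gv = 111.4 kips → shear yielding governs the shear term.
R_n = 111.4 + 1.0 × 58 × 0.7031 = 152.2 kips.
Design strength φR_n = 0.75 × 152.2 = 114 kips.

114 kips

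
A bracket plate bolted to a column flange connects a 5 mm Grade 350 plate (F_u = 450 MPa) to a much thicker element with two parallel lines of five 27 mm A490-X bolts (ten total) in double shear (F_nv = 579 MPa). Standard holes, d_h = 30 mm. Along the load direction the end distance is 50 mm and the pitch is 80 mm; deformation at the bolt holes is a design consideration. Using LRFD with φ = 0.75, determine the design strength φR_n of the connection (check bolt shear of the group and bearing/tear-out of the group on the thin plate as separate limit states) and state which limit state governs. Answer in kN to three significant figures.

Bolt shear: A_b = π·27²/4 = 572.6 mm²; R_n = 579 × 572.6 × 10 × 2 / 1000 = 6630 kN → 0.75 × 6630 = 4970 kN.
Bearing (1.2 l_c t F_u ≤ 2.4 d t F_u): upper limit = 2.4·27·5·450 / 1000 = 145.8 kN.
  Edge l_c = 50 − 30/2 = 35 → r_n = 94.5 kN; interior l_c = 80 − 30 = 50 → r_n = 135 kN.
  R_n,bearing = 2·94.5 + 8·135 = 1269 kN → 0.75 × 1269 = 952 kN.
Bearing governs: 952 kN.

952 kN (bearing governs)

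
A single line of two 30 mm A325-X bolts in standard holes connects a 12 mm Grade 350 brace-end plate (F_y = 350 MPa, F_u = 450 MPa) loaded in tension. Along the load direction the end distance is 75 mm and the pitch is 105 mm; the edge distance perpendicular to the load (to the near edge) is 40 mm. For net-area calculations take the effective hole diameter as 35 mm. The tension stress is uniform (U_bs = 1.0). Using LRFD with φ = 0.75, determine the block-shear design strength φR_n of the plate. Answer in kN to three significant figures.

Shear plane L_v = 75 + 1·105 = 180 mm; A_gv = 180 × 12 = 2160 mm².
A_nv = (180 − 1.5·35) × 12 = 1530 mm².
A_nt = (40 − 0.5·35) × 12 = 270 mm².
0.6 F_u A_nv = 413.1 kN; 0.6 F_y A_gv = 453.6 kN → shear rupture governs the shear term.
R_n = 413.1 + 1.0 × 450 × 270 / 1000 = 534.6 kN.
Design strength φR_n = 0.75 × 534.6 = 401 kN.

401 kN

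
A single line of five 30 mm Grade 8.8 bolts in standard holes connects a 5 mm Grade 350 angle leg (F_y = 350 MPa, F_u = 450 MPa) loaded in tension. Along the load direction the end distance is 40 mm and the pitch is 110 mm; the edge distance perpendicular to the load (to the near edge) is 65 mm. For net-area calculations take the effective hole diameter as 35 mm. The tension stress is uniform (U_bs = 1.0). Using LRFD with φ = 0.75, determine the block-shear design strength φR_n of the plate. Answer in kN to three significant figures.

Shear plane L_v = 40 + 4·110 = 480 mm; A_gv = 480 × 5 = 2400 mm².
A_nv = (480 − 4.5·35) × 5 = 1612 mm².
A_nt = (65 − 0.5·35) × 5 = 237.5 mm².
0.6 F_u A_nv = 435.4 kN; 0.6 F_y A_gv = 504 kN → shear rupture governs the shear term.
R_n = 435.4 + 1.0 × 450 × 237.5 / 1000 = 542.2 kN.
Design strength φR_n = 0.75 × 542.2 = 407 kN.

407 kN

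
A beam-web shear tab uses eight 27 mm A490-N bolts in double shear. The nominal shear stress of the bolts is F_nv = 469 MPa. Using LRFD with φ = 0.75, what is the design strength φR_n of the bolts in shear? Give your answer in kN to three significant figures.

3220 kN

A_b = π × 27² / 4 = 572.6 mm².
R_n = F_nv · A_b · n · n_s = 469 × 572.6 × 8 × 2 / 1000 = 4296 kN.
Design strength φR_n = 0.75 × 4296 = 3220 kN.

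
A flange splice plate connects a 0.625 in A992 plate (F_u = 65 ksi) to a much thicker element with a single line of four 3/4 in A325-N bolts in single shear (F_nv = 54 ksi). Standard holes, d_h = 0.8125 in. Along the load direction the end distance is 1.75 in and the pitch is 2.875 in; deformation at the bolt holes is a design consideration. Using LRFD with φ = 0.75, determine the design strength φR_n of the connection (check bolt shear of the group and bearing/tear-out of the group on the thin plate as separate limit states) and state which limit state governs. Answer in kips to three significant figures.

Bolt shear: A_b = π·0.75²/4 = 0.4418 in²; R_n = 54 × 0.4418 × 4 × 1 = 95.43 kips → 0.75 × 95.43 = 71.6 kips.
Bearing (1.2 l_c t F_u ≤ 2.4 d t F_u): upper limit = 2.4·0.75·0.625·65 = 73.12 kips.
  Edge l_c = 1.75 − 0.8125/2 = 1.344 → r_n = 65.51 kips; interior l_c = 2.875 − 0.8125 = 2.062 → r_n = 73.12 kips.
  R_n,bearing = 1·65.51 + 3·73.12 = 284.9 kips → 0.75 × 284.9 = 214 kips.
Bolt shear governs: 71.6 kips.

71.6 kips (bolt shear governs)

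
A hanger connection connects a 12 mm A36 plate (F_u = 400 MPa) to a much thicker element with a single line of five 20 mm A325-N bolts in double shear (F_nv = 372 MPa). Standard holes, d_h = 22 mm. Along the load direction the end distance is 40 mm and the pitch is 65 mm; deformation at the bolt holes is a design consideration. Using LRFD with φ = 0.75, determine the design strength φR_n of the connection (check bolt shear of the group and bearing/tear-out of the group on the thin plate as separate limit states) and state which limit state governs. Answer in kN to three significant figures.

816 kN (bearing governs)

Bolt shear: A_b = π·20²/4 = 314.2 mm²; R_n = 372 × 314.2 × 5 × 2 / 1000 = 1169 kN → 0.75 × 1169 = 877 kN.
Bearing (1.2 l_c t F_u ≤ 2.4 d t F_u): upper limit = 2.4·20·12·400 / 1000 = 230.4 kN.
  Edge l_c = 40 − 22/2 = 29 → r_n = 167 kN; interior l_c = 65 − 22 = 43 → r_n = 230.4 kN.
  R_n,bearing = 1·167 + 4·230.4 = 1089 kN → 0.75 × 1089 = 816 kN.
Bearing governs: 816 kN.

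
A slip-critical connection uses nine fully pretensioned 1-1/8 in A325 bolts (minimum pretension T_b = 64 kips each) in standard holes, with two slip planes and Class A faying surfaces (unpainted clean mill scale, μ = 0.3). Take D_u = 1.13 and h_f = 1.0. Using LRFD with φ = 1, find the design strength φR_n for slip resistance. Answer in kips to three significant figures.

391 kips

R_n = μ · D_u · h_f · T_b · n_s · n_b = 0.3 × 1.13 × 1.0 × 64 × 2 × 9 = 390.5 kips.
Design strength φR_n = 1 × 390.5 = 391 kips.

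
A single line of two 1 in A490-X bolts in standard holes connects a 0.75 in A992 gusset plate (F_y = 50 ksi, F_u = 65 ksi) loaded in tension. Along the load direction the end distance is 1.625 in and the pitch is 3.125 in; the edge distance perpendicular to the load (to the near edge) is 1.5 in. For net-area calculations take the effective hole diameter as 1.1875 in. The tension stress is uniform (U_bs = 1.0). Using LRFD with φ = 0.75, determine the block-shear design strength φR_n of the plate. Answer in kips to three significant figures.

98.3 kips

Shear plane L_v = 1.625 + 1·3.125 = 4.75 in; A_gv = 4.75 × 0.75 = 3.562 in².
A_nv = (4.75 − 1.5·1.1875) × 0.75 = 2.227 in².
A_nt = (1.5 − 0.5·1.1875) × 0.75 = 0.6797 in².
0.6 F_u A_nv = 86.84 kips; 0.6 F_y A_gv = 106.9 kips → shear rupture governs the shear term.
R_n = 86.84 + 1.0 × 65 × 0.6797 = 131 kips.
Design strength φR_n = 0.75 × 131 = 98.3 kips.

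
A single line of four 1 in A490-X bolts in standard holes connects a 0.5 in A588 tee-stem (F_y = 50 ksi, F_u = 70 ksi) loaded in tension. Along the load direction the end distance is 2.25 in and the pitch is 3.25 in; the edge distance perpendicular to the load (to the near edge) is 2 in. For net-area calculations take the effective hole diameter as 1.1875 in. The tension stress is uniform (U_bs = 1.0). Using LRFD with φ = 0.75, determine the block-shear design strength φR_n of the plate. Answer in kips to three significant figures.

160 kips

Shear plane L_v = 2.25 + 3·3.25 = 12 in; A_gv = 12 × 0.5 = 6 in².
A_nv = (12 − 3.5·1.1875) × 0.5 = 3.922 in².
A_nt = (2 − 0.5·1.1875) × 0.5 = 0.7031 in².
0.6 F_u A_nv = 164.7 kips; 0.6 F_y A_gv = 180 kips → shear rupture governs the shear term.
R_n = 164.7 + 1.0 × 70 × 0.7031 = 213.9 kips.
Design strength φR_n = 0.75 × 213.9 = 160 kips.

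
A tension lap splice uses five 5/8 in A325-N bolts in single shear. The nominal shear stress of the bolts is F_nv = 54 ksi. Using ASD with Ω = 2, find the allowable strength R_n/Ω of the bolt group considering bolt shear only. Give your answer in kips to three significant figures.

41.4 kips

A_b = π × 0.625² / 4 = 0.3068 in².
R_n = F_nv · A_b · n · n_s = 54 × 0.3068 × 5 × 1 = 82.83 kips.
Allowable strength R_n/Ω = 82.83 / 2 = 41.4 kips.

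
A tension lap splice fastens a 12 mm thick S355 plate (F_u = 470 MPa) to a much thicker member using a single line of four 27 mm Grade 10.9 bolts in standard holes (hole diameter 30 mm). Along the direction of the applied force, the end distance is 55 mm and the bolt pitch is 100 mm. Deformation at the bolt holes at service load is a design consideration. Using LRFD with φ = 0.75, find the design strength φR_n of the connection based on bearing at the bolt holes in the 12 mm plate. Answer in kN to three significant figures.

Per bolt r_n = 1.2 l_c t F_u ≤ 2.4 d t F_u; upper limit = 2.4 × 27 × 12 × 470 / 1000 = 365.5 kN.
Edge bolt: l_c = 55 − 30/2 = 40 mm → 1.2 × 40 × 12 × 470 / 1000 = 270.7 → r_n = 270.7 kN.
Interior bolts: l_c = 100 − 30 = 70 mm → 1.2 × 70 × 12 × 470 / 1000 = 473.8 → r_n = 365.5 kN.
R_n = 1 × 270.7 + 3 × 365.5 = 1367 kN.
Design strength φR_n = 0.75 × 1367 = 1030 kN.

1030 kN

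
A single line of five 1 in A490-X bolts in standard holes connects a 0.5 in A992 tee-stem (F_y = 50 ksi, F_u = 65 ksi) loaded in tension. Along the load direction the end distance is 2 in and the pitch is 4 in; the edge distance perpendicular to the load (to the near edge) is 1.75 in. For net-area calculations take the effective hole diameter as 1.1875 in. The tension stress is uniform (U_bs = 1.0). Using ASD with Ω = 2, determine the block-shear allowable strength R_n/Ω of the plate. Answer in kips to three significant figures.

142 kips

Shear plane L_v = 2 + 4·4 = 18 in; A_gv = 18 × 0.5 = 9 in².
A_nv = (18 − 4.5·1.1875) × 0.5 = 6.328 in².
A_nt = (1.75 − 0.5·1.1875) × 0.5 = 0.5781 in².
0.6 F_u A_nv = 246.8 kips; 0.6 F_y A_gv = 270 kips → shear rupture governs the shear term.
R_n = 246.8 + 1.0 × 65 × 0.5781 = 284.4 kips.
Allowable strength R_n/Ω = 284.4 / 2 = 142 kips.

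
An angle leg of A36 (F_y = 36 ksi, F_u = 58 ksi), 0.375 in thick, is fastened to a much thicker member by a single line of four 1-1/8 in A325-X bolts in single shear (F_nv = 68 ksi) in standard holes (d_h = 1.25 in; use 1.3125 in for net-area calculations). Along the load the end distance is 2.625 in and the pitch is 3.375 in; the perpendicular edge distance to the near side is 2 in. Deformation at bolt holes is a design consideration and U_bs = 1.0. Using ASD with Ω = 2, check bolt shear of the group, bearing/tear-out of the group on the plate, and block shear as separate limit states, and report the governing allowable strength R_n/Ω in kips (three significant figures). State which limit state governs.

Bolt shear: A_b = π·1.125²/4 = 0.994 in²; R_n = 68 × 0.994 × 4 × 1 = 270.4 kips → 270.4 / 2 = 135 kips.
Bearing: edge l_c = 2, r_n = 52.2 kips; interior l_c = 2.125, r_n = 55.46 kips; R_n = 52.2 + 3·55.46 = 218.6 kips → 109 kips.
Block shear: A_gv = 4.781, A_nv = 3.059, A_nt = 0.5039 in²; R_n = min(0.6F_uA_nv, 0.6F_yA_gv) + U_bs·F_u·A_nt = 132.5 kips → 66.3 kips.
Block shear governs: 66.3 kips.

66.3 kips (block shear governs)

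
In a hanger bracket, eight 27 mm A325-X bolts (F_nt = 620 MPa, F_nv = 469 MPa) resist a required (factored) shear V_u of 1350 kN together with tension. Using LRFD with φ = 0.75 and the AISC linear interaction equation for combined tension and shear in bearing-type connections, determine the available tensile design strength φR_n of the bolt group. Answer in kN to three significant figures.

984 kN

A_b = π·27²/4 = 572.6 mm²; f_rv = 1350 × 1000 / (8 × 572.6) = 294.7 MPa.
F'_nt = 1.3 F_nt − (F_nt / φF_nv) f_rv = 1.3·620 − (620/(0.75·469))·294.7 = 286.5 MPa, capped at F_nt → F'_nt = 286.5 MPa.
R_n = F'_nt · A_b · n = 286.5 × 572.6 × 8 / 1000 = 1312 kN.
Design strength φR_n = 0.75 × 1312 = 984 kN.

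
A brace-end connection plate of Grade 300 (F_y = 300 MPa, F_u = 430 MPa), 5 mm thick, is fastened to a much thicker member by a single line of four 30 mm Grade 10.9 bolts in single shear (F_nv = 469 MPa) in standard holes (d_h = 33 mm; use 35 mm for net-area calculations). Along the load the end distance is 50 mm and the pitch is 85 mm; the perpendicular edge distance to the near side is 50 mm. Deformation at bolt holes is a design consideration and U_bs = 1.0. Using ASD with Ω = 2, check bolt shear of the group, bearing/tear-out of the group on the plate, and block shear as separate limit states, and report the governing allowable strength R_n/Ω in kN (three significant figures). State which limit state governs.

Bolt shear: A_b = π·30²/4 = 706.9 mm²; R_n = 469 × 706.9 × 4 × 1 / 1000 = 1326 kN → 1326 / 2 = 663 kN.
Bearing: edge l_c = 33.5, r_n = 86.43 kN; interior l_c = 52, r_n = 134.2 kN; R_n = 86.43 + 3·134.2 = 488.9 kN → 244 kN.
Block shear: A_gv = 1525, A_nv = 912.5, A_nt = 162.5 mm²; R_n = min(0.6F_uA_nv, 0.6F_yA_gv) + U_bs·F_u·A_nt = 305.3 kN → 153 kN.
Block shear governs: 153 kN.

153 kN (block shear governs)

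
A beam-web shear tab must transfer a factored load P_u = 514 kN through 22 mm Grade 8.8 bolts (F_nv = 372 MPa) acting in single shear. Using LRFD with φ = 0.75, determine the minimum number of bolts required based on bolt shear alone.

A_b = π·22²/4 = 380.1 mm².
Per-bolt design strength φR_n = 0.75 × 372 × 380.1 × 1 / 1000 = 106.1 kN.
n ≥ 514 / 106.1 = 4.846 → use 5 bolts.

5 bolts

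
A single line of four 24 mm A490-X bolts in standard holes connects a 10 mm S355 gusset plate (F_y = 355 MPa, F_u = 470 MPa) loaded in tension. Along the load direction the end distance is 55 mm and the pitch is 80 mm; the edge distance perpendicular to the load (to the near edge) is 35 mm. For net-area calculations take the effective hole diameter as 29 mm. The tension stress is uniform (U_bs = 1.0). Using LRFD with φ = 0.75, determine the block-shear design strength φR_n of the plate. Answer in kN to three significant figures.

482 kN

Shear plane L_v = 55 + 3·80 = 295 mm; A_gv = 295 × 10 = 2950 mm².
A_nv = (295 − 3.5·29) × 10 = 1935 mm².
A_nt = (35 − 0.5·29) × 10 = 205 mm².
0.6 F_u A_nv = 545.7 kN; 0.6 F_y A_gv = 628.4 kN → shear rupture governs the shear term.
R_n = 545.7 + 1.0 × 470 × 205 / 1000 = 642 kN.
Design strength φR_n = 0.75 × 642 = 482 kN.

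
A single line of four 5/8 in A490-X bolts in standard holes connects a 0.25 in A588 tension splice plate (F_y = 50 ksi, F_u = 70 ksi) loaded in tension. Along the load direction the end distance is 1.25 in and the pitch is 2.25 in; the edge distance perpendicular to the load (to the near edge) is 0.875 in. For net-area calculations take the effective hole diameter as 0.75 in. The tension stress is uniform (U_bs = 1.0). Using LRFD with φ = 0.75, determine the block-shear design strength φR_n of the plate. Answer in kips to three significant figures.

48.9 kips

Shear plane L_v = 1.25 + 3·2.25 = 8 in; A_gv = 8 × 0.25 = 2 in².
A_nv = (8 − 3.5·0.75) × 0.25 = 1.344 in².
A_nt = (0.875 − 0.5·0.75) × 0.25 = 0.125 in².
0.6 F_u A_nv = 56.44 kips; 0.6 F_y A_gv = 60 kips → shear rupture governs the shear term.
R_n = 56.44 + 1.0 × 70 × 0.125 = 65.19 kips.
Design strength φR_n = 0.75 × 65.19 = 48.9 kips.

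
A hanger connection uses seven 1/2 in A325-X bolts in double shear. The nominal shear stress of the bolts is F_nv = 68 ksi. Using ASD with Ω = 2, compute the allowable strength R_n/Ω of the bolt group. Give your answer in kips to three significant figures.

A_b = π × 0.5² / 4 = 0.1963 in².
R_n = F_nv · A_b · n · n_s = 68 × 0.1963 × 7 × 2 = 186.9 kips.
Allowable strength R_n/Ω = 186.9 / 2 = 93.5 kips.

93.5 kips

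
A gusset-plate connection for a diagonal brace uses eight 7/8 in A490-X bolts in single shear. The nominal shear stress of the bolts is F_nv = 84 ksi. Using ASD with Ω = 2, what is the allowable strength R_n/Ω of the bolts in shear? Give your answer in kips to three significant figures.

A_b = π × 0.875² / 4 = 0.6013 in².
R_n = F_nv · A_b · n · n_s = 84 × 0.6013 × 8 × 1 = 404.1 kips.
Allowable strength R_n/Ω = 404.1 / 2 = 202 kips.

202 kips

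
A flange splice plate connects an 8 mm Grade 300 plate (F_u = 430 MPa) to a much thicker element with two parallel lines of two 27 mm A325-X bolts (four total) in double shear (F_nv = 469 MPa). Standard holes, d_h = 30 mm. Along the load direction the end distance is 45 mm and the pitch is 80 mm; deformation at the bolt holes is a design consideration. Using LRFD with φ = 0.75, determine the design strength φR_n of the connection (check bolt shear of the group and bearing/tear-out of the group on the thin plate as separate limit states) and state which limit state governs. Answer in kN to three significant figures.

495 kN (bearing governs)

Bolt shear: A_b = π·27²/4 = 572.6 mm²; R_n = 469 × 572.6 × 4 × 2 / 1000 = 2148 kN → 0.75 × 2148 = 1610 kN.
Bearing (1.2 l_c t F_u ≤ 2.4 d t F_u): upper limit = 2.4·27·8·430 / 1000 = 222.9 kN.
  Edge l_c = 45 − 30/2 = 30 → r_n = 123.8 kN; interior l_c = 80 − 30 = 50 → r_n = 206.4 kN.
  R_n,bearing = 2·123.8 + 2·206.4 = 660.5 kN → 0.75 × 660.5 = 495 kN.
Bearing governs: 495 kN.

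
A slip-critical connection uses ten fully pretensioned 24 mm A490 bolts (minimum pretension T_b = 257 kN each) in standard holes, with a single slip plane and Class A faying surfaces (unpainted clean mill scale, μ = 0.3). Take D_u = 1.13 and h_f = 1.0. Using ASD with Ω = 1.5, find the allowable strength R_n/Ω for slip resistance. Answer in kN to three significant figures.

581 kN

R_n = μ · D_u · h_f · T_b · n_s · n_b = 0.3 × 1.13 × 1.0 × 257 × 1 × 10 = 871.2 kN.
Allowable strength R_n/Ω = 871.2 / 1.5 = 581 kN.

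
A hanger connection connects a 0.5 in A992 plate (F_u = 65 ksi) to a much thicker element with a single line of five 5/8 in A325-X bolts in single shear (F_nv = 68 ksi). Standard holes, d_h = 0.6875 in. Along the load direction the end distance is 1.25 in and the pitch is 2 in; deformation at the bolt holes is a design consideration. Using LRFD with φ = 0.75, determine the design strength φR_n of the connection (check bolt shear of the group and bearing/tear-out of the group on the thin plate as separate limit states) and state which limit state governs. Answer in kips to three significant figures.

Bolt shear: A_b = π·0.625²/4 = 0.3068 in²; R_n = 68 × 0.3068 × 5 × 1 = 104.3 kips → 0.75 × 104.3 = 78.2 kips.
Bearing (1.2 l_c t F_u ≤ 2.4 d t F_u): upper limit = 2.4·0.625·0.5·65 = 48.75 kips.
  Edge l_c = 1.25 − 0.6875/2 = 0.9062 → r_n = 35.34 kips; interior l_c = 2 − 0.6875 = 1.312 → r_n = 48.75 kips.
  R_n,bearing = 1·35.34 + 4·48.75 = 230.3 kips → 0.75 × 230.3 = 173 kips.
Bolt shear governs: 78.2 kips.

78.2 kips (bolt shear governs)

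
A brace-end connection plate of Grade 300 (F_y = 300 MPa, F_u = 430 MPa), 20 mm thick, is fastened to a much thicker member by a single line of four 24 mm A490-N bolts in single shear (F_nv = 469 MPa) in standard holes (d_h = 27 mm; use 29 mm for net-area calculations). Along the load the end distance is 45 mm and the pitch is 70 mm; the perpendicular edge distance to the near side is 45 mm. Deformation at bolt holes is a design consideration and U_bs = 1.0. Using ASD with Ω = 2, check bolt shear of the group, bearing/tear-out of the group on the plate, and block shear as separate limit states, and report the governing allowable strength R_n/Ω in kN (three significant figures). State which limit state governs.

Bolt shear: A_b = π·24²/4 = 452.4 mm²; R_n = 469 × 452.4 × 4 × 1 / 1000 = 848.7 kN → 848.7 / 2 = 424 kN.
Bearing: edge l_c = 31.5, r_n = 325.1 kN; interior l_c = 43, r_n = 443.8 kN; R_n = 325.1 + 3·443.8 = 1656 kN → 828 kN.
Block shear: A_gv = 5100, A_nv = 3070, A_nt = 610 mm²; R_n = min(0.6F_uA_nv, 0.6F_yA_gv) + U_bs·F_u·A_nt = 1054 kN → 527 kN.
Bolt shear governs: 424 kN.

424 kN (bolt shear governs)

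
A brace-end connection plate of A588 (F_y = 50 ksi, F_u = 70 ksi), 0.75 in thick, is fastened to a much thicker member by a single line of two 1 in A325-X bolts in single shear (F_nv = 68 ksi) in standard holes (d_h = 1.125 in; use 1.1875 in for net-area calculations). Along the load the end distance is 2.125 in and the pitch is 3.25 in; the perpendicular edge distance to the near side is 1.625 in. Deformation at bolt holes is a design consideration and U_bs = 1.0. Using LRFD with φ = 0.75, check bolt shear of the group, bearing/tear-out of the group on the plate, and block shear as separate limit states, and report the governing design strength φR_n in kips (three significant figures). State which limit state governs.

Bolt shear: A_b = π·1²/4 = 0.7854 in²; R_n = 68 × 0.7854 × 2 × 1 = 106.8 kips → 0.75 × 106.8 = 80.1 kips.
Bearing: edge l_c = 1.562, r_n = 98.44 kips; interior l_c = 2.125, r_n = 126 kips; R_n = 98.44 + 1·126 = 224.4 kips → 168 kips.
Block shear: A_gv = 4.031, A_nv = 2.695, A_nt = 0.7734 in²; R_n = min(0.6F_uA_nv, 0.6F_yA_gv) + U_bs·F_u·A_nt = 167.3 kips → 126 kips.
Bolt shear governs: 80.1 kips.

80.1 kips (bolt shear governs)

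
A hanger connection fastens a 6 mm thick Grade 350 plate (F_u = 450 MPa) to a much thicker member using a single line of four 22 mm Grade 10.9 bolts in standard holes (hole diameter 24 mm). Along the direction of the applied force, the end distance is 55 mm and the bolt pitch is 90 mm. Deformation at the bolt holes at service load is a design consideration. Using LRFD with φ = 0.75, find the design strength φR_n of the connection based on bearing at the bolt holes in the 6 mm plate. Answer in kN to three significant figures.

Per bolt r_n = 1.2 l_c t F_u ≤ 2.4 d t F_u; upper limit = 2.4 × 22 × 6 × 450 / 1000 = 142.6 kN.
Edge bolt: l_c = 55 − 24/2 = 43 mm → 1.2 × 43 × 6 × 450 / 1000 = 139.3 → r_n = 139.3 kN.
Interior bolts: l_c = 90 − 24 = 66 mm → 1.2 × 66 × 6 × 450 / 1000 = 213.8 → r_n = 142.6 kN.
R_n = 1 × 139.3 + 3 × 142.6 = 567 kN.
Design strength φR_n = 0.75 × 567 = 425 kN.

425 kN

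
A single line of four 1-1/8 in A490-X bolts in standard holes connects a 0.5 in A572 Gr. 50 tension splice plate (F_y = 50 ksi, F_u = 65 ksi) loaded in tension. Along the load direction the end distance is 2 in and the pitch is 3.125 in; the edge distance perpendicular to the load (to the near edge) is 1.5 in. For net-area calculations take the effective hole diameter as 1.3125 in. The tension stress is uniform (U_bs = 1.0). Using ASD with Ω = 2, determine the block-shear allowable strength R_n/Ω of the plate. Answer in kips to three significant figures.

Shear plane L_v = 2 + 3·3.125 = 11.38 in; A_gv = 11.38 × 0.5 = 5.688 in².
A_nv = (11.38 − 3.5·1.3125) × 0.5 = 3.391 in².
A_nt = (1.5 − 0.5·1.3125) × 0.5 = 0.4219 in².
0.6 F_u A_nv = 132.2 kips; 0.6 F_y A_gv = 170.6 kips → shear rupture governs the shear term.
R_n = 132.2 + 1.0 × 65 × 0.4219 = 159.7 kips.
Allowable strength R_n/Ω = 159.7 / 2 = 79.8 kips.

79.8 kips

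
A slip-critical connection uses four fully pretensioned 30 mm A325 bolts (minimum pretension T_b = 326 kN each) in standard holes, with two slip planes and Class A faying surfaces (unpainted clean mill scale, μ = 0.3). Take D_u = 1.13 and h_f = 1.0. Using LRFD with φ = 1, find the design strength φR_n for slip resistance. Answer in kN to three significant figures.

R_n = μ · D_u · h_f · T_b · n_s · n_b = 0.3 × 1.13 × 1.0 × 326 × 2 × 4 = 884.1 kN.
Design strength φR_n = 1 × 884.1 = 884 kN.

884 kN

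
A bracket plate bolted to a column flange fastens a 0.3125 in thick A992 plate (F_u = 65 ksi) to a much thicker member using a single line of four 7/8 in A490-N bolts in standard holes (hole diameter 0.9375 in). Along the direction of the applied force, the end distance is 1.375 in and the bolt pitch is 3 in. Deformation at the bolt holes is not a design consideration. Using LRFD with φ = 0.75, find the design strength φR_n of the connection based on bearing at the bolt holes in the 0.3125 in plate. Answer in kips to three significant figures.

141 kips

Per bolt r_n = 1.5 l_c t F_u ≤ 3.0 d t F_u; upper limit = 3.0 × 0.875 × 0.3125 × 65 = 53.32 kips.
Edge bolt: l_c = 1.375 − 0.9375/2 = 0.9062 in → 1.5 × 0.9062 × 0.3125 × 65 = 27.61 → r_n = 27.61 kips.
Interior bolts: l_c = 3 − 0.9375 = 2.062 in → 1.5 × 2.062 × 0.3125 × 65 = 62.84 → r_n = 53.32 kips.
R_n = 1 × 27.61 + 3 × 53.32 = 187.6 kips.
Design strength φR_n = 0.75 × 187.6 = 141 kips.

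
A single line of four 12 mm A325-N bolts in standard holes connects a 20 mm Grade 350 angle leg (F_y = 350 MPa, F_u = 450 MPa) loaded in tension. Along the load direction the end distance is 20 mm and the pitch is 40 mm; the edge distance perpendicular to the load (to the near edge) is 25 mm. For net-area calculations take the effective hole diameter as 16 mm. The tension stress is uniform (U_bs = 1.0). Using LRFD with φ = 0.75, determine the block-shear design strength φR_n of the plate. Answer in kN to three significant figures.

Shear plane L_v = 20 + 3·40 = 140 mm; A_gv = 140 × 20 = 2800 mm².
A_nv = (140 − 3.5·16) × 20 = 1680 mm².
A_nt = (25 − 0.5·16) × 20 = 340 mm².
0.6 F_u A_nv = 453.6 kN; 0.6 F_y A_gv = 588 kN → shear rupture governs the shear term.
R_n = 453.6 + 1.0 × 450 × 340 / 1000 = 606.6 kN.
Design strength φR_n = 0.75 × 606.6 = 455 kN.

455 kN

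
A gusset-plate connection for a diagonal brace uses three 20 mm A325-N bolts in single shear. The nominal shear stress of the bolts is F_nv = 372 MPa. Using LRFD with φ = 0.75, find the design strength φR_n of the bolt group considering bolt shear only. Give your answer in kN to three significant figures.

A_b = π × 20² / 4 = 314.2 mm².
R_n = F_nv · A_b · n · n_s = 372 × 314.2 × 3 × 1 / 1000 = 350.6 kN.
Design strength φR_n = 0.75 × 350.6 = 263 kN.

263 kN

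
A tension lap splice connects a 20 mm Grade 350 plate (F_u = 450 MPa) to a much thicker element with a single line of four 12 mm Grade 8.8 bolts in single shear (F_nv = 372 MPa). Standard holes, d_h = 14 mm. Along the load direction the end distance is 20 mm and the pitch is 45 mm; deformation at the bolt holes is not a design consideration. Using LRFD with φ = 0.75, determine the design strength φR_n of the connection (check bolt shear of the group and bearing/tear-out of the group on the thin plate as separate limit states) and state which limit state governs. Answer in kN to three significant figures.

126 kN (bolt shear governs)

Bolt shear: A_b = π·12²/4 = 113.1 mm²; R_n = 372 × 113.1 × 4 × 1 / 1000 = 168.3 kN → 0.75 × 168.3 = 126 kN.
Bearing (1.5 l_c t F_u ≤ 3.0 d t F_u): upper limit = 3.0·12·20·450 / 1000 = 324 kN.
  Edge l_c = 20 − 14/2 = 13 → r_n = 175.5 kN; interior l_c = 45 − 14 = 31 → r_n = 324 kN.
  R_n,bearing = 1·175.5 + 3·324 = 1148 kN → 0.75 × 1148 = 861 kN.
Bolt shear governs: 126 kN.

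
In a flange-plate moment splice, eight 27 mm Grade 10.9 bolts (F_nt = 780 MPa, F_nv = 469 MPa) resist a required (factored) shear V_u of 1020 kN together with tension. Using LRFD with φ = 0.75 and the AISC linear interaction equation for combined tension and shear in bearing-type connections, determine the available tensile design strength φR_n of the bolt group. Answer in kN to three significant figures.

A_b = π·27²/4 = 572.6 mm²; f_rv = 1020 × 1000 / (8 × 572.6) = 222.7 MPa.
F'_nt = 1.3 F_nt − (F_nt / φF_nv) f_rv = 1.3·780 − (780/(0.75·469))·222.7 = 520.2 MPa, capped at F_nt → F'_nt = 520.2 MPa.
R_n = F'_nt · A_b · n = 520.2 × 572.6 × 8 / 1000 = 2383 kN.
Design strength φR_n = 0.75 × 2383 = 1790 kN.

1790 kN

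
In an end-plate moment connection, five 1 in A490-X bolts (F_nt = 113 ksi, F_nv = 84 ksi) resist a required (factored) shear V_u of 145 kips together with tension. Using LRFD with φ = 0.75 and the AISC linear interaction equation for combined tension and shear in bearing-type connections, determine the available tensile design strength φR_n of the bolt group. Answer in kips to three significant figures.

A_b = π·1²/4 = 0.7854 in²; f_rv = 145 / (5 × 0.7854) = 36.92 ksi.
F'_nt = 1.3 F_nt − (F_nt / φF_nv) f_rv = 1.3·113 − (113/(0.75·84))·36.92 = 80.67 ksi, capped at F_nt → F'_nt = 80.67 ksi.
R_n = F'_nt · A_b · n = 80.67 × 0.7854 × 5 = 316.8 kips.
Design strength φR_n = 0.75 × 316.8 = 238 kips.

238 kips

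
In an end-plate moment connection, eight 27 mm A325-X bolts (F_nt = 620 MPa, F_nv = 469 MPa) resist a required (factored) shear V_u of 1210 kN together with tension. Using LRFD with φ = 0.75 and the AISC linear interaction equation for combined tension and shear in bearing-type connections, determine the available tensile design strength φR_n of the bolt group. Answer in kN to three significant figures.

1170 kN

A_b = π·27²/4 = 572.6 mm²; f_rv = 1210 × 1000 / (8 × 572.6) = 264.2 MPa.
F'_nt = 1.3 F_nt − (F_nt / φF_nv) f_rv = 1.3·620 − (620/(0.75·469))·264.2 = 340.4 MPa, capped at F_nt → F'_nt = 340.4 MPa.
R_n = F'_nt · A_b · n = 340.4 × 572.6 × 8 / 1000 = 1559 kN.
Design strength φR_n = 0.75 × 1559 = 1170 kN.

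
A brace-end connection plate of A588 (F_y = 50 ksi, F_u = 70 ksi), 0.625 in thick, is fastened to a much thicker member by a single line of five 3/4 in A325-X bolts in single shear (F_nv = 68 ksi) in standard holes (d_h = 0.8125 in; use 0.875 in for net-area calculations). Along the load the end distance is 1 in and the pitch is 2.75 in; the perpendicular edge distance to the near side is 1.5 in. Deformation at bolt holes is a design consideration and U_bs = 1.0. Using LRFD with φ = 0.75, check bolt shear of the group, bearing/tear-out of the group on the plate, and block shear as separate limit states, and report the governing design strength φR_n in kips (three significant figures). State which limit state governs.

Bolt shear: A_b = π·0.75²/4 = 0.4418 in²; R_n = 68 × 0.4418 × 5 × 1 = 150.2 kips → 0.75 × 150.2 = 113 kips.
Bearing: edge l_c = 0.5938, r_n = 31.17 kips; interior l_c = 1.938, r_n = 78.75 kips; R_n = 31.17 + 4·78.75 = 346.2 kips → 260 kips.
Block shear: A_gv = 7.5, A_nv = 5.039, A_nt = 0.6641 in²; R_n = min(0.6F_uA_nv, 0.6F_yA_gv) + U_bs·F_u·A_nt = 258.1 kips → 194 kips.
Bolt shear governs: 113 kips.

113 kips (bolt shear governs)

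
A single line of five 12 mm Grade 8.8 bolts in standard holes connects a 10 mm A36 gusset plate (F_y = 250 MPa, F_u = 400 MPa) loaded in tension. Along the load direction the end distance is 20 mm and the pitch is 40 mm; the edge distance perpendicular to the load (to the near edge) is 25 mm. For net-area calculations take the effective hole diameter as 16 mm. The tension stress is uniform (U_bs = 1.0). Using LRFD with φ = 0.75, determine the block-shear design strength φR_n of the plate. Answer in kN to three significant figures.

Shear plane L_v = 20 + 4·40 = 180 mm; A_gv = 180 × 10 = 1800 mm².
A_nv = (180 − 4.5·16) × 10 = 1080 mm².
A_nt = (25 − 0.5·16) × 10 = 170 mm².
0.6 F_u A_nv = 259.2 kN; 0.6 F_y A_gv = 270 kN → shear rupture governs the shear term.
R_n = 259.2 + 1.0 × 400 × 170 / 1000 = 327.2 kN.
Design strength φR_n = 0.75 × 327.2 = 245 kN.

245 kN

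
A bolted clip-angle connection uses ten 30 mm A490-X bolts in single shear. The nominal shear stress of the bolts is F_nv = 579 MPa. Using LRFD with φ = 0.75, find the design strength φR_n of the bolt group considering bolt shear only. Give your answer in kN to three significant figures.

3070 kN

A_b = π × 30² / 4 = 706.9 mm².
R_n = F_nv · A_b · n · n_s = 579 × 706.9 × 10 × 1 / 1000 = 4093 kN.
Design strength φR_n = 0.75 × 4093 = 3070 kN.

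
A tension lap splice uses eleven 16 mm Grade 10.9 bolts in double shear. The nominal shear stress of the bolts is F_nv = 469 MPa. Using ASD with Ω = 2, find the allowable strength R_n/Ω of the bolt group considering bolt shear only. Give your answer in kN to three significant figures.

1040 kN

A_b = π × 16² / 4 = 201.1 mm².
R_n = F_nv · A_b · n · n_s = 469 × 201.1 × 11 × 2 / 1000 = 2075 kN.
Allowable strength R_n/Ω = 2075 / 2 = 1040 kN.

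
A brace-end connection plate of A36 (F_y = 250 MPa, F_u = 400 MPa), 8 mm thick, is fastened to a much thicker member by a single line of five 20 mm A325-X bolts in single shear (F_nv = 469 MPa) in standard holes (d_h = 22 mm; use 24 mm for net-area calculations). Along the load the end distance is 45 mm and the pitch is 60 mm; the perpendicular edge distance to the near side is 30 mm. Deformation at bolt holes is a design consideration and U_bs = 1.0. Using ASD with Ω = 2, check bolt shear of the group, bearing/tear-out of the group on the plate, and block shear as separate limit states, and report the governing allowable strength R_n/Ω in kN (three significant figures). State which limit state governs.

Bolt shear: A_b = π·20²/4 = 314.2 mm²; R_n = 469 × 314.2 × 5 × 1 / 1000 = 736.7 kN → 736.7 / 2 = 368 kN.
Bearing: edge l_c = 34, r_n = 130.6 kN; interior l_c = 38, r_n = 145.9 kN; R_n = 130.6 + 4·145.9 = 714.2 kN → 357 kN.
Block shear: A_gv = 2280, A_nv = 1416, A_nt = 144 mm²; R_n = min(0.6F_uA_nv, 0.6F_yA_gv) + U_bs·F_u·A_nt = 397.4 kN → 199 kN.
Block shear governs: 199 kN.

199 kN (block shear governs)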